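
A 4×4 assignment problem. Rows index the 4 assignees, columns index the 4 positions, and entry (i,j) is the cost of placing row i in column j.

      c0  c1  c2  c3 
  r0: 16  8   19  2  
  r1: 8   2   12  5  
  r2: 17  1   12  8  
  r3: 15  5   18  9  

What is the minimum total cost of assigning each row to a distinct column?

Minimum assignment cost: 27

optimal assignment: row0→col3 (cost 2), row1→col0 (cost 8), row2→col2 (cost 12), row3→col1 (cost 5)
total = 2 + 8 + 12 + 5 = 27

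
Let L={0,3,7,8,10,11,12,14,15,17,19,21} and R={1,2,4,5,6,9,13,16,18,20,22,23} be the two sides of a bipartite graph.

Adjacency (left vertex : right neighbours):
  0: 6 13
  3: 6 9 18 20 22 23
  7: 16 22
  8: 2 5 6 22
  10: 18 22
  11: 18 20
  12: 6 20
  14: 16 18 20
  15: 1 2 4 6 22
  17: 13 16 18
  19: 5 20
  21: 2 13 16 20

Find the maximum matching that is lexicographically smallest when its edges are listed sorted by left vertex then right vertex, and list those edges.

Lex-smallest maximum matching: {(0,6), (3,9), (7,16), (8,2), (10,22), (11,18), (12,20), (15,1), (17,13), (19,5)}

|M| = 10 (so the lex-smallest maximum matching has 10 edges)
process left vertices in ascending order; for each, take the smallest-labelled available neighbour that still permits 10 edges overall, or leave it unmatched if none does
lex-smallest matching: {0-6, 3-9, 7-16, 8-2, 10-22, 11-18, 12-20, 15-1, 17-13, 19-5}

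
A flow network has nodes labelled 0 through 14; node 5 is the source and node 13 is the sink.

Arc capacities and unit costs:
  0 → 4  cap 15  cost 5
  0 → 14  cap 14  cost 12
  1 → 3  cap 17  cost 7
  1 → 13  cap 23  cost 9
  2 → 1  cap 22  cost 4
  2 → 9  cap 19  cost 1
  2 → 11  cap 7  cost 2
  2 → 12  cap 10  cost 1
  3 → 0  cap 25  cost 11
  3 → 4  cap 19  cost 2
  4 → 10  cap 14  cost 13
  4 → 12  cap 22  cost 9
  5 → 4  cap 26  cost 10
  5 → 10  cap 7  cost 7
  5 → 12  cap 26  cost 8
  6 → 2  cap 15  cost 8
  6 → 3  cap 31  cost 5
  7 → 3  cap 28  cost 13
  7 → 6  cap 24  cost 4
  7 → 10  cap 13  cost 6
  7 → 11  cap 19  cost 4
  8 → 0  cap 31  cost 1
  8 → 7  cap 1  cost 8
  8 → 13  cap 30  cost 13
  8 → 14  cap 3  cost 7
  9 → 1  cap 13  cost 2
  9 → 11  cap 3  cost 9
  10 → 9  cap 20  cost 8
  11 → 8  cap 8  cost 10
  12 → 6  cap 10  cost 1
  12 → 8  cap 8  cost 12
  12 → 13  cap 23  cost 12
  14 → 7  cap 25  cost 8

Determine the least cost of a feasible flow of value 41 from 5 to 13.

shortest-cost path #1: 5→12→13 push 23 @ unit cost 20 (adds 460)
shortest-cost path #2: 5→10→9→1→13 push 7 @ unit cost 26 (adds 182)
shortest-cost path #3: 5→12→6→2→9→1→13 push 3 @ unit cost 29 (adds 87)
shortest-cost path #4: 5→4→12→6→2→9→1→13 push 3 @ unit cost 40 (adds 120)
shortest-cost path #5: 5→4→12→6→2→1→13 push 4 @ unit cost 41 (adds 164)
shortest-cost path #6: 5→4→10→9→2→1→13 push 1 @ unit cost 43 (adds 43)
total cost = 1056

Minimum cost for 41 units: 1056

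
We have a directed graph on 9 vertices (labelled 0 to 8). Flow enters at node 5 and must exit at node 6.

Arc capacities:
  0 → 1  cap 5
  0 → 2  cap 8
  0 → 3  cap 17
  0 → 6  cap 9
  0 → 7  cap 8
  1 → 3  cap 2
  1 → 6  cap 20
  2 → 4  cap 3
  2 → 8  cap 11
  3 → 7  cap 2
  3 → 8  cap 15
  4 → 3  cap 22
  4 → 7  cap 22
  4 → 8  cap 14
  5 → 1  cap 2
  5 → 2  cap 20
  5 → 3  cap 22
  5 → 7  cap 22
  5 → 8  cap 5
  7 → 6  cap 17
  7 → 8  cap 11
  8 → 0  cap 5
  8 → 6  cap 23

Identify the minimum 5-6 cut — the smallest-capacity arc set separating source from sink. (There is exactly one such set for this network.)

Min-cut arcs: {(5,1), (7,6), (8,0), (8,6)} (total capacity 47)

augment #1: 5→1→6 push 2
augment #2: 5→7→6 push 17
augment #3: 5→8→6 push 5
augment #4: 5→2→8→6 push 11
augment #5: 5→3→8→6 push 7
augment #6: 5→3→8→0→6 push 5
max flow = 47; residual-reachable set from 5 gives S-side
cut edges (S→T): {(5,1), (7,6), (8,0), (8,6)} total cap 47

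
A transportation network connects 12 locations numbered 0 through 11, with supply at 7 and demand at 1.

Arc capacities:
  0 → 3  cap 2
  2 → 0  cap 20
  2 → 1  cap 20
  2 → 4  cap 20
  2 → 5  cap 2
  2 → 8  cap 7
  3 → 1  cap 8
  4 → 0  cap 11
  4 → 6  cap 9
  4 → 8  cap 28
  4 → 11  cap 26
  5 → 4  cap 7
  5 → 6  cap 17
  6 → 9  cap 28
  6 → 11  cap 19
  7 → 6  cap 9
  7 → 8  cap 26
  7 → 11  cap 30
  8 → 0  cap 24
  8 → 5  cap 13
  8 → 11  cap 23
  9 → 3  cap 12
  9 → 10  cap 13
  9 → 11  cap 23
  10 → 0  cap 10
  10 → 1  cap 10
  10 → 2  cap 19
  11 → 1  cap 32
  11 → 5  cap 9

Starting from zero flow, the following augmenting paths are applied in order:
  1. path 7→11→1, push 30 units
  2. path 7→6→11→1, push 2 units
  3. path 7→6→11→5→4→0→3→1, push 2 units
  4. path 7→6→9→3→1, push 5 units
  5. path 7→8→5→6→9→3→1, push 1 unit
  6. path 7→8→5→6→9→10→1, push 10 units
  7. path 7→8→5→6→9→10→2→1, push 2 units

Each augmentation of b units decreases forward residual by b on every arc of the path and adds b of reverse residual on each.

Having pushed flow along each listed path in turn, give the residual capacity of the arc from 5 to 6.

after path 1 (7→11→1, push 30): res(5,6)=17
after path 2 (7→6→11→1, push 2): res(5,6)=17
after path 3 (7→6→11→5→4→0→3→1, push 2): res(5,6)=17
after path 4 (7→6→9→3→1, push 5): res(5,6)=17
after path 5 (7→8→5→6→9→3→1, push 1): res(5,6)=16
after path 6 (7→8→5→6→9→10→1, push 10): res(5,6)=6
after path 7 (7→8→5→6→9→10→2→1, push 2): res(5,6)=4

Residual capacity of (5,6): 4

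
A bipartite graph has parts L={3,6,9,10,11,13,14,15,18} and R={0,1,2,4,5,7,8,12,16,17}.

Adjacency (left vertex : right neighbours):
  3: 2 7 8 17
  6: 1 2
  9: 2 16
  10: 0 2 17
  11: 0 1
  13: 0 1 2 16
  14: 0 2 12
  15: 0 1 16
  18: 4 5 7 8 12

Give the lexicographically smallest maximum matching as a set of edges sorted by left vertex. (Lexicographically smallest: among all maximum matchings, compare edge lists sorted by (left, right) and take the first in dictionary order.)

|M| = 8 (so the lex-smallest maximum matching has 8 edges)
process left vertices in ascending order; for each, take the smallest-labelled available neighbour that still permits 8 edges overall, or leave it unmatched if none does
lex-smallest matching: {3-7, 6-1, 9-2, 10-17, 11-0, 13-16, 14-12, 18-4}

Lex-smallest maximum matching: {(3,7), (6,1), (9,2), (10,17), (11,0), (13,16), (14,12), (18,4)}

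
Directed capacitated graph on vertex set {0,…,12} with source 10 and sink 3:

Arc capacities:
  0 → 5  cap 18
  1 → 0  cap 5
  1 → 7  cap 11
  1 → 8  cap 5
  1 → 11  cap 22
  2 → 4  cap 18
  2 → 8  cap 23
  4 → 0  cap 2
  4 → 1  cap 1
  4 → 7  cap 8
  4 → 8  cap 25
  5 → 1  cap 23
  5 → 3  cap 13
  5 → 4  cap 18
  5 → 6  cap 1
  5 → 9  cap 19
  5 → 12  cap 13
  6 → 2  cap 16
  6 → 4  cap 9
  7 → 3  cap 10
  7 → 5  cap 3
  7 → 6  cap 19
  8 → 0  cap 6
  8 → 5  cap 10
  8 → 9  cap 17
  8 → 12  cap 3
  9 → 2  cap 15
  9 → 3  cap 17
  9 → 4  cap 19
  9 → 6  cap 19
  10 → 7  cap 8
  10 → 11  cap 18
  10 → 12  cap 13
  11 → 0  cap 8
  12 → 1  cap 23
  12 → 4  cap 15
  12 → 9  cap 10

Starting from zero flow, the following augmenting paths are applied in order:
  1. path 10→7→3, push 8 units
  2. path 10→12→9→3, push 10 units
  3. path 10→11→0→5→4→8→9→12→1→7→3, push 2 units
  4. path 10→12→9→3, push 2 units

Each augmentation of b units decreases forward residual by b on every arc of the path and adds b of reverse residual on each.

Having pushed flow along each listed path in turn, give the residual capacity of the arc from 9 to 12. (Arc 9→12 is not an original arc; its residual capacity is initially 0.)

Residual capacity of (9,12): 10

after path 1 (10→7→3, push 8): res(9,12)=0
after path 2 (10→12→9→3, push 10): res(9,12)=10
after path 3 (10→11→0→5→4→8→9→12→1→7→3, push 2): res(9,12)=8
after path 4 (10→12→9→3, push 2): res(9,12)=10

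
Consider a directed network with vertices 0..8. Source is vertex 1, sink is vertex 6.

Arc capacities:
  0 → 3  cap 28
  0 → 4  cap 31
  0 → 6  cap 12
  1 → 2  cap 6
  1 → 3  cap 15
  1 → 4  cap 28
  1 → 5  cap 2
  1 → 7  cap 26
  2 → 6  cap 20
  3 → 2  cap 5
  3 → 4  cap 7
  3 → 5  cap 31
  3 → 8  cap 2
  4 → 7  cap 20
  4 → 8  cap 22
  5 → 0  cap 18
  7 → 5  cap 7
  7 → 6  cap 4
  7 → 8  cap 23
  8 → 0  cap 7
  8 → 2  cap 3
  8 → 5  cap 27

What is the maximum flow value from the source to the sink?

Maximum flow value: 30

augment #1: 1→2→6 bottleneck 6, total now 6
augment #2: 1→7→6 bottleneck 4, total now 10
augment #3: 1→3→2→6 bottleneck 5, total now 15
augment #4: 1→5→0→6 bottleneck 2, total now 17
augment #5: 1→3→5→0→6 bottleneck 10, total now 27
augment #6: 1→4→8→2→6 bottleneck 3, total now 30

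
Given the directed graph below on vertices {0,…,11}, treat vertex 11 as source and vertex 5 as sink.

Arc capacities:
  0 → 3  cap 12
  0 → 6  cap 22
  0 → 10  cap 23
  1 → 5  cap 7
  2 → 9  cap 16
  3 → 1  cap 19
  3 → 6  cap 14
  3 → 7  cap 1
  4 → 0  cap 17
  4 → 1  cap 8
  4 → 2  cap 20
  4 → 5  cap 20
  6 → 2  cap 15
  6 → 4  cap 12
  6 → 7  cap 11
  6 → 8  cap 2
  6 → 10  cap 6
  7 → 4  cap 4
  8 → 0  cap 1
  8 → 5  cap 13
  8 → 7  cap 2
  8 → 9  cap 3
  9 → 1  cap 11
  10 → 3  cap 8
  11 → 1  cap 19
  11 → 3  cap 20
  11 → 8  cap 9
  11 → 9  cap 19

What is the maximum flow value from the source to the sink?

augment #1: 11→1→5 bottleneck 7, total now 7
augment #2: 11→8→5 bottleneck 9, total now 16
augment #3: 11→3→6→4→5 bottleneck 12, total now 28
augment #4: 11→3→6→8→5 bottleneck 2, total now 30
augment #5: 11→3→7→4→5 bottleneck 1, total now 31

Maximum flow value: 31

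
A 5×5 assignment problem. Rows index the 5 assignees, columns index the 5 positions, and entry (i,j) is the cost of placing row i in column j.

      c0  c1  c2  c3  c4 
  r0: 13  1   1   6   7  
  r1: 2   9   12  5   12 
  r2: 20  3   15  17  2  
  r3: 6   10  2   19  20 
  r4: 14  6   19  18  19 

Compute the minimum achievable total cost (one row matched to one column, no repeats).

Minimum assignment cost: 18

optimal assignment: row0→col3 (cost 6), row1→col0 (cost 2), row2→col4 (cost 2), row3→col2 (cost 2), row4→col1 (cost 6)
total = 6 + 2 + 2 + 2 + 6 = 18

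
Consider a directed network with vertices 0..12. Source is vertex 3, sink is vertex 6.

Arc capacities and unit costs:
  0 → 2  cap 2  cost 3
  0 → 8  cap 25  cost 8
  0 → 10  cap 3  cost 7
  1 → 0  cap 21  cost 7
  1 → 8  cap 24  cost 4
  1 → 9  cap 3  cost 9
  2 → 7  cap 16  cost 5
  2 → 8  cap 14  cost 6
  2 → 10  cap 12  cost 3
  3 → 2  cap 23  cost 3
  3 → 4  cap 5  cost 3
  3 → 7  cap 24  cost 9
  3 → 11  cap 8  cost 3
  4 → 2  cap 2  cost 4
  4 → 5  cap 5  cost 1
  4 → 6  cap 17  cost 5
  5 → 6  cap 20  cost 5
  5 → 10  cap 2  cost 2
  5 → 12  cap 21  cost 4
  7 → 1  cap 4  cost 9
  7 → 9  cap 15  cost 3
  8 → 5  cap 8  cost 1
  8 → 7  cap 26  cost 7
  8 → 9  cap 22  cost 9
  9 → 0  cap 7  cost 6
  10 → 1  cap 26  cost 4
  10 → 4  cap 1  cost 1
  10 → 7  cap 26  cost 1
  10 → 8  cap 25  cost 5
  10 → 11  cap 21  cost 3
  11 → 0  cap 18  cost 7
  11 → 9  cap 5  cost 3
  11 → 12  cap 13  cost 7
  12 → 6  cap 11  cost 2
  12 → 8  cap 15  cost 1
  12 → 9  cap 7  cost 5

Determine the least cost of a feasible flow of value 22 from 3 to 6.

Minimum cost for 22 units: 268

shortest-cost path #1: 3→4→6 push 5 @ unit cost 8 (adds 40)
shortest-cost path #2: 3→11→12→6 push 8 @ unit cost 12 (adds 96)
shortest-cost path #3: 3→2→10→4→6 push 1 @ unit cost 12 (adds 12)
shortest-cost path #4: 3→2→8→5→6 push 8 @ unit cost 15 (adds 120)
total cost = 268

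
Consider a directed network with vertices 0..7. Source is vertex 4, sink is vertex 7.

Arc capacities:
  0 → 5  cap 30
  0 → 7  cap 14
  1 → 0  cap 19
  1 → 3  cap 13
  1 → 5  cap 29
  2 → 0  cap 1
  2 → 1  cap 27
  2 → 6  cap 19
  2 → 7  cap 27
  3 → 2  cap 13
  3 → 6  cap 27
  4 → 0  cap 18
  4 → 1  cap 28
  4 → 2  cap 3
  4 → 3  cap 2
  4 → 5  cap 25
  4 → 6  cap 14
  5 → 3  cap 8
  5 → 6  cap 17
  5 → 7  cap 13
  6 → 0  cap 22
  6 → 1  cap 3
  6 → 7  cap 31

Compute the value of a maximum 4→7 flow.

Maximum flow value: 74

augment #1: 4→0→7 bottleneck 14, total now 14
augment #2: 4→2→7 bottleneck 3, total now 17
augment #3: 4→5→7 bottleneck 13, total now 30
augment #4: 4→6→7 bottleneck 14, total now 44
augment #5: 4→3→2→7 bottleneck 2, total now 46
augment #6: 4→5→6→7 bottleneck 12, total now 58
augment #7: 4→0→5→6→7 bottleneck 4, total now 62
augment #8: 4→1→3→2→7 bottleneck 11, total now 73
augment #9: 4→1→3→6→7 bottleneck 1, total now 74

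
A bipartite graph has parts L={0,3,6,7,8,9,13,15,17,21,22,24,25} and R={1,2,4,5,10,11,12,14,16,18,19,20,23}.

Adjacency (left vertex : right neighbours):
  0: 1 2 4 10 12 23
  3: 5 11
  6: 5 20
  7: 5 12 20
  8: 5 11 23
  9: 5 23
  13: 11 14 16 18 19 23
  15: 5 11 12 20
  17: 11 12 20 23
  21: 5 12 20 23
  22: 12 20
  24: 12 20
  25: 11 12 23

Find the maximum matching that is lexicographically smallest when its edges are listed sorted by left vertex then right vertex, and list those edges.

|M| = 7 (so the lex-smallest maximum matching has 7 edges)
process left vertices in ascending order; for each, take the smallest-labelled available neighbour that still permits 7 edges overall, or leave it unmatched if none does
lex-smallest matching: {0-1, 3-5, 6-20, 7-12, 8-11, 9-23, 13-14}

Lex-smallest maximum matching: {(0,1), (3,5), (6,20), (7,12), (8,11), (9,23), (13,14)}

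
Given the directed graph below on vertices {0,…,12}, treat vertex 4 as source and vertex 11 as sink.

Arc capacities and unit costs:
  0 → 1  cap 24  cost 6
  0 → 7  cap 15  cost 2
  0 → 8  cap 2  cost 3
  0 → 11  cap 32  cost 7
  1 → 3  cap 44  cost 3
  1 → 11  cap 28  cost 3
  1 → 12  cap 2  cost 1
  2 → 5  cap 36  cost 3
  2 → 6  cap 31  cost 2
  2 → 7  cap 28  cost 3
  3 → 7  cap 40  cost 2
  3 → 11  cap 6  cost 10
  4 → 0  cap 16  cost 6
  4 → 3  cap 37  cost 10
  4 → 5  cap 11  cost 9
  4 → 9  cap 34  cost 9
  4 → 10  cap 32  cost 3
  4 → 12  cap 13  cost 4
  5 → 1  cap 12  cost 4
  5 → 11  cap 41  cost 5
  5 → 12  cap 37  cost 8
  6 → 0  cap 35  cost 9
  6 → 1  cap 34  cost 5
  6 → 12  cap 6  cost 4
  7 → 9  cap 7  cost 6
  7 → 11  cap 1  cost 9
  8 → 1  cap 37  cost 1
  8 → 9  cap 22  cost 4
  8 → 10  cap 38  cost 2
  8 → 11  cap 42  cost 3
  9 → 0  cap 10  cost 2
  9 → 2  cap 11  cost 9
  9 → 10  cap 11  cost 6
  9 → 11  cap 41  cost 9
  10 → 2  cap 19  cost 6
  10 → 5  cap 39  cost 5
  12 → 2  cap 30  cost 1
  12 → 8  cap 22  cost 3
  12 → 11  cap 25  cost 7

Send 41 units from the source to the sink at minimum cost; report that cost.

shortest-cost path #1: 4→12→8→11 push 13 @ unit cost 10 (adds 130)
shortest-cost path #2: 4→0→8→11 push 2 @ unit cost 12 (adds 24)
shortest-cost path #3: 4→0→11 push 14 @ unit cost 13 (adds 182)
shortest-cost path #4: 4→10→5→11 push 12 @ unit cost 13 (adds 156)
total cost = 492

Minimum cost for 41 units: 492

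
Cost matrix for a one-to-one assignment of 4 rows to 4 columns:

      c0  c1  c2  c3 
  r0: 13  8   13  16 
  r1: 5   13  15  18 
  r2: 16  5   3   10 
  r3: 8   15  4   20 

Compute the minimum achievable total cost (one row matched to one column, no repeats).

optimal assignment: row0→col1 (cost 8), row1→col0 (cost 5), row2→col3 (cost 10), row3→col2 (cost 4)
total = 8 + 5 + 10 + 4 = 27

Minimum assignment cost: 27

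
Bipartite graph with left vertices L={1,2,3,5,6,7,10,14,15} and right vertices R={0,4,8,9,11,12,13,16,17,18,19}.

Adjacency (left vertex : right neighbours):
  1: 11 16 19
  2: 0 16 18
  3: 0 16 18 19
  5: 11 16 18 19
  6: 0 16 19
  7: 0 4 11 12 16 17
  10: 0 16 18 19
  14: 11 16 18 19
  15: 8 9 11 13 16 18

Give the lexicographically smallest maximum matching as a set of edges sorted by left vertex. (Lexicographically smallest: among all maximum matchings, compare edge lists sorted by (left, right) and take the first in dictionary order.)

Lex-smallest maximum matching: {(1,11), (2,0), (3,16), (5,18), (6,19), (7,4), (15,8)}

|M| = 7 (so the lex-smallest maximum matching has 7 edges)
process left vertices in ascending order; for each, take the smallest-labelled available neighbour that still permits 7 edges overall, or leave it unmatched if none does
lex-smallest matching: {1-11, 2-0, 3-16, 5-18, 6-19, 7-4, 15-8}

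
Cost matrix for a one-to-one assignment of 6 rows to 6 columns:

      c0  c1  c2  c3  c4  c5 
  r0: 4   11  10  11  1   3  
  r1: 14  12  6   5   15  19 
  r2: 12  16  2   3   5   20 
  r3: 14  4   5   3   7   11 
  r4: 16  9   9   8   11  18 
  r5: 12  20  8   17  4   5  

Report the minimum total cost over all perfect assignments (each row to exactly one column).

Minimum assignment cost: 31

optimal assignment: row0→col0 (cost 4), row1→col3 (cost 5), row2→col2 (cost 2), row3→col1 (cost 4), row4→col4 (cost 11), row5→col5 (cost 5)
total = 4 + 5 + 2 + 4 + 11 + 5 = 31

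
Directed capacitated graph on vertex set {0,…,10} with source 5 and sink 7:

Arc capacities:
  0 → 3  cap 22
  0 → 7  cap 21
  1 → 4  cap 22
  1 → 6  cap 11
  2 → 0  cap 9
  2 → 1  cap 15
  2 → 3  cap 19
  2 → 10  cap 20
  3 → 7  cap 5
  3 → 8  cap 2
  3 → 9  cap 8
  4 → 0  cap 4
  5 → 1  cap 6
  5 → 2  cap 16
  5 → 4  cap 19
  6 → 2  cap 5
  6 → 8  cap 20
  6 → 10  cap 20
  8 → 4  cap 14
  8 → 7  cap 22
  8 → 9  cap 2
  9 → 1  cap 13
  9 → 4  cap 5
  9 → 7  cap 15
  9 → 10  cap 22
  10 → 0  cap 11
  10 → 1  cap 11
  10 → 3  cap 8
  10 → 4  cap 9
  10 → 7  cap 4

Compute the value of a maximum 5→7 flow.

augment #1: 5→2→0→7 bottleneck 9, total now 9
augment #2: 5→2→3→7 bottleneck 5, total now 14
augment #3: 5→2→10→7 bottleneck 2, total now 16
augment #4: 5→4→0→7 bottleneck 4, total now 20
augment #5: 5→1→6→8→7 bottleneck 6, total now 26

Maximum flow value: 26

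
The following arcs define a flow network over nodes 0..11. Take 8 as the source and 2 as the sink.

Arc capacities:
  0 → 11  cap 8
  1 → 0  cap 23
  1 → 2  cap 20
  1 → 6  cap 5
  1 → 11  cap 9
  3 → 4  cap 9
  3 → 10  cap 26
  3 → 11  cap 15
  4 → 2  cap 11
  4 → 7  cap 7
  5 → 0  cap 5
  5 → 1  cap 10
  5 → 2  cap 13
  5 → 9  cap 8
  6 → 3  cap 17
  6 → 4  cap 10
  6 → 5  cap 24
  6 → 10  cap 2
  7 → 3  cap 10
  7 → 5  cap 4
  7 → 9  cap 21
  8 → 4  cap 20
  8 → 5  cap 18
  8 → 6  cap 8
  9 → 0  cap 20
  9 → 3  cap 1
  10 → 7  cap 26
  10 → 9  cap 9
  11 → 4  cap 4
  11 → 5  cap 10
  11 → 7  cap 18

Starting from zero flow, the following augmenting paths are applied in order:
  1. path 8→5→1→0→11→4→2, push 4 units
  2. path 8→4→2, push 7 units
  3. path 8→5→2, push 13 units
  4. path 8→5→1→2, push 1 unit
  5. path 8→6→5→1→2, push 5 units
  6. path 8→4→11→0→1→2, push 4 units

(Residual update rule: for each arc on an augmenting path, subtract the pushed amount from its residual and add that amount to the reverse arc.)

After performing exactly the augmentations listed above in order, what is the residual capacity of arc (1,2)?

Residual capacity of (1,2): 10

after path 1 (8→5→1→0→11→4→2, push 4): res(1,2)=20
after path 2 (8→4→2, push 7): res(1,2)=20
after path 3 (8→5→2, push 13): res(1,2)=20
after path 4 (8→5→1→2, push 1): res(1,2)=19
after path 5 (8→6→5→1→2, push 5): res(1,2)=14
after path 6 (8→4→11→0→1→2, push 4): res(1,2)=10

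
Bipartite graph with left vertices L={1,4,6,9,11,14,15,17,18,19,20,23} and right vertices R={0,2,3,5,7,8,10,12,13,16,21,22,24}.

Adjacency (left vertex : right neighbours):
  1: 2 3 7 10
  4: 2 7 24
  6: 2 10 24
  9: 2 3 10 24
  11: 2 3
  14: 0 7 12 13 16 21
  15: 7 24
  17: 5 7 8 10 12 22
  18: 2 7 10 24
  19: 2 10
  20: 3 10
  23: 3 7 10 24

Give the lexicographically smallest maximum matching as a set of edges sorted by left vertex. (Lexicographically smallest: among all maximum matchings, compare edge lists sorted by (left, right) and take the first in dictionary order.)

Lex-smallest maximum matching: {(1,2), (4,7), (6,10), (9,3), (14,0), (15,24), (17,5)}

|M| = 7 (so the lex-smallest maximum matching has 7 edges)
process left vertices in ascending order; for each, take the smallest-labelled available neighbour that still permits 7 edges overall, or leave it unmatched if none does
lex-smallest matching: {1-2, 4-7, 6-10, 9-3, 14-0, 15-24, 17-5}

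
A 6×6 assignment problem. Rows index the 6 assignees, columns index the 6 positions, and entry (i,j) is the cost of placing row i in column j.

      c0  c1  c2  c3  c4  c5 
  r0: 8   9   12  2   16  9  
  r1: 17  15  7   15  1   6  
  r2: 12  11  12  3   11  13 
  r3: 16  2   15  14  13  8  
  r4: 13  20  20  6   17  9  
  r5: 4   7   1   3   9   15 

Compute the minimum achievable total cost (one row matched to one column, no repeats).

Minimum assignment cost: 24

optimal assignment: row0→col0 (cost 8), row1→col4 (cost 1), row2→col3 (cost 3), row3→col1 (cost 2), row4→col5 (cost 9), row5→col2 (cost 1)
total = 8 + 1 + 3 + 2 + 9 + 1 = 24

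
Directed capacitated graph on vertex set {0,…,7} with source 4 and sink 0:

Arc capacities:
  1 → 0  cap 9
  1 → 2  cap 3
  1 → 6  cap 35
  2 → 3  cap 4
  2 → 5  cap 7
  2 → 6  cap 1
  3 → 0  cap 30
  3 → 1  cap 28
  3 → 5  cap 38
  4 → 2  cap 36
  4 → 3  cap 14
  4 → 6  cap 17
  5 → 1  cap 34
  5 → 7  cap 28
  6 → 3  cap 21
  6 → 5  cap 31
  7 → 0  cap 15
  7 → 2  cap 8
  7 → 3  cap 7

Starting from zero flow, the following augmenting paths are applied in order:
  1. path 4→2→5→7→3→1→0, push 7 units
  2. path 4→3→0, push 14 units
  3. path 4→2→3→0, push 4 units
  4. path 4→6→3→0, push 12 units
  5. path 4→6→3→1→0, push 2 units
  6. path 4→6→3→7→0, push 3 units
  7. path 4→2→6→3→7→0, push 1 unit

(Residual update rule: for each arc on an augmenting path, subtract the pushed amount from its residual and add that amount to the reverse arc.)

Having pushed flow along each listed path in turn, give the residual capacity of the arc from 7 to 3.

after path 1 (4→2→5→7→3→1→0, push 7): res(7,3)=0
after path 2 (4→3→0, push 14): res(7,3)=0
after path 3 (4→2→3→0, push 4): res(7,3)=0
after path 4 (4→6→3→0, push 12): res(7,3)=0
after path 5 (4→6→3→1→0, push 2): res(7,3)=0
after path 6 (4→6→3→7→0, push 3): res(7,3)=3
after path 7 (4→2→6→3→7→0, push 1): res(7,3)=4

Residual capacity of (7,3): 4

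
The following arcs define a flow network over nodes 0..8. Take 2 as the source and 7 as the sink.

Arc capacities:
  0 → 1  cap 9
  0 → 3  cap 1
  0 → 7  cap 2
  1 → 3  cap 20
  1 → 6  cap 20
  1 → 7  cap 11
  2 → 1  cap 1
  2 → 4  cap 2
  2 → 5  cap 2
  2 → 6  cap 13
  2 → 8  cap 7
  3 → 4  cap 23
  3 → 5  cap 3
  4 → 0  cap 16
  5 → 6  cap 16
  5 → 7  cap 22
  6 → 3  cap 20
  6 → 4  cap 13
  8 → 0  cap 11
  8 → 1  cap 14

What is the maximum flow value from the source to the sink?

augment #1: 2→1→7 bottleneck 1, total now 1
augment #2: 2→5→7 bottleneck 2, total now 3
augment #3: 2→4→0→7 bottleneck 2, total now 5
augment #4: 2→8→1→7 bottleneck 7, total now 12
augment #5: 2→6→3→5→7 bottleneck 3, total now 15
augment #6: 2→6→4→0→1→7 bottleneck 3, total now 18

Maximum flow value: 18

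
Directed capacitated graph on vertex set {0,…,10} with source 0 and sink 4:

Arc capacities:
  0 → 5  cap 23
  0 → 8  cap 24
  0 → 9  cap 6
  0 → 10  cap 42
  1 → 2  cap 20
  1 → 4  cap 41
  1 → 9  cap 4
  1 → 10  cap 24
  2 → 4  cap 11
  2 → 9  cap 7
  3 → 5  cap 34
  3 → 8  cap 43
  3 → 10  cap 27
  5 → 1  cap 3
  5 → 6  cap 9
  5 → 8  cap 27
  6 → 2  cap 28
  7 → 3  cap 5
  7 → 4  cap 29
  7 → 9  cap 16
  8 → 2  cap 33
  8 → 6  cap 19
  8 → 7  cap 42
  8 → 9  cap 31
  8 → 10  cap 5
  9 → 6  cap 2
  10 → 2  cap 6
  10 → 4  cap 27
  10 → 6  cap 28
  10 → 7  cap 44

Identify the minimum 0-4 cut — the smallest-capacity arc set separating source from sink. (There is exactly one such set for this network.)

Min-cut arcs: {(2,4), (5,1), (7,4), (10,4)} (total capacity 70)

augment #1: 0→10→4 push 27
augment #2: 0→5→1→4 push 3
augment #3: 0→8→2→4 push 11
augment #4: 0→8→7→4 push 13
augment #5: 0→10→7→4 push 15
augment #6: 0→5→8→7→4 push 1
max flow = 70; residual-reachable set from 0 gives S-side
cut edges (S→T): {(2,4), (5,1), (7,4), (10,4)} total cap 70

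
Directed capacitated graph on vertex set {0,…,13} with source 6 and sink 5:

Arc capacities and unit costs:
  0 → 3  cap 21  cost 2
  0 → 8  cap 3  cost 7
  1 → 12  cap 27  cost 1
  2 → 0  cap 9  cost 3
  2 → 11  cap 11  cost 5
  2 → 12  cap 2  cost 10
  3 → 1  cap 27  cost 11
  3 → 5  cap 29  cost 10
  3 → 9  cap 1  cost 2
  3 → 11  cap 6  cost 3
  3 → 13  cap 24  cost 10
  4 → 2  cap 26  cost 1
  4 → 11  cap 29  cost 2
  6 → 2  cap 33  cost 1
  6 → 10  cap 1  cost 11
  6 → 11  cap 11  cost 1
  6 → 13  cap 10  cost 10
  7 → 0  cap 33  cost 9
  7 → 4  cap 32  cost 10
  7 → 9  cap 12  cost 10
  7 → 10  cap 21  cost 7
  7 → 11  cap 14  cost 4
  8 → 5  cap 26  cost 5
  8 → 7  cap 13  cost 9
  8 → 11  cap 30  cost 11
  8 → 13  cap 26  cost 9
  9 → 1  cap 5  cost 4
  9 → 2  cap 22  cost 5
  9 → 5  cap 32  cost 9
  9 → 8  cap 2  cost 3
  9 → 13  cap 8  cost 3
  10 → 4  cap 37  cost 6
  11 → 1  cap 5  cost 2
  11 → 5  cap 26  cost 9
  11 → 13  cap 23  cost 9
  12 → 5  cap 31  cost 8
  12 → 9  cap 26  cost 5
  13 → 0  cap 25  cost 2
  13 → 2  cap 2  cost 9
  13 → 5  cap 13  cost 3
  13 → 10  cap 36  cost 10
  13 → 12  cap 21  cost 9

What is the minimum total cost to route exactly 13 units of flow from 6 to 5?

Minimum cost for 13 units: 136

shortest-cost path #1: 6→11→5 push 11 @ unit cost 10 (adds 110)
shortest-cost path #2: 6→13→5 push 2 @ unit cost 13 (adds 26)
total cost = 136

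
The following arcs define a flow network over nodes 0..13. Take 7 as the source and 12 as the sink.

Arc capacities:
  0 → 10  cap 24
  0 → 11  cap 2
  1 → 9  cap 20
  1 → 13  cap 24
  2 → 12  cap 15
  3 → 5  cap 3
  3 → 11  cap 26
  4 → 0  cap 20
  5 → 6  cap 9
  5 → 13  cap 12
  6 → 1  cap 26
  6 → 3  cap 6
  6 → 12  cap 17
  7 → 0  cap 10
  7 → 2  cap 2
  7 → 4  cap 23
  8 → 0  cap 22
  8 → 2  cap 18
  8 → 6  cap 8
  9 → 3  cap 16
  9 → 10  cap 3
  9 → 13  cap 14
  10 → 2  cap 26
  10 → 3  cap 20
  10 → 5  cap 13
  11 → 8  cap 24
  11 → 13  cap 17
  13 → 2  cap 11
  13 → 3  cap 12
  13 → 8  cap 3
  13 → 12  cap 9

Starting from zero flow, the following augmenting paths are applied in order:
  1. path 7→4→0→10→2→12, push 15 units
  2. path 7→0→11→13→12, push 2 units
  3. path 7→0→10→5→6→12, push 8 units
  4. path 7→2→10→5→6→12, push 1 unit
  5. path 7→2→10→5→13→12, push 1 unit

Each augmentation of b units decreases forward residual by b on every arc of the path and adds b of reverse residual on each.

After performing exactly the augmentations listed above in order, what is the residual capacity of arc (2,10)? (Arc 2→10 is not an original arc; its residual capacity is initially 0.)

Residual capacity of (2,10): 13

after path 1 (7→4→0→10→2→12, push 15): res(2,10)=15
after path 2 (7→0→11→13→12, push 2): res(2,10)=15
after path 3 (7→0→10→5→6→12, push 8): res(2,10)=15
after path 4 (7→2→10→5→6→12, push 1): res(2,10)=14
after path 5 (7→2→10→5→13→12, push 1): res(2,10)=13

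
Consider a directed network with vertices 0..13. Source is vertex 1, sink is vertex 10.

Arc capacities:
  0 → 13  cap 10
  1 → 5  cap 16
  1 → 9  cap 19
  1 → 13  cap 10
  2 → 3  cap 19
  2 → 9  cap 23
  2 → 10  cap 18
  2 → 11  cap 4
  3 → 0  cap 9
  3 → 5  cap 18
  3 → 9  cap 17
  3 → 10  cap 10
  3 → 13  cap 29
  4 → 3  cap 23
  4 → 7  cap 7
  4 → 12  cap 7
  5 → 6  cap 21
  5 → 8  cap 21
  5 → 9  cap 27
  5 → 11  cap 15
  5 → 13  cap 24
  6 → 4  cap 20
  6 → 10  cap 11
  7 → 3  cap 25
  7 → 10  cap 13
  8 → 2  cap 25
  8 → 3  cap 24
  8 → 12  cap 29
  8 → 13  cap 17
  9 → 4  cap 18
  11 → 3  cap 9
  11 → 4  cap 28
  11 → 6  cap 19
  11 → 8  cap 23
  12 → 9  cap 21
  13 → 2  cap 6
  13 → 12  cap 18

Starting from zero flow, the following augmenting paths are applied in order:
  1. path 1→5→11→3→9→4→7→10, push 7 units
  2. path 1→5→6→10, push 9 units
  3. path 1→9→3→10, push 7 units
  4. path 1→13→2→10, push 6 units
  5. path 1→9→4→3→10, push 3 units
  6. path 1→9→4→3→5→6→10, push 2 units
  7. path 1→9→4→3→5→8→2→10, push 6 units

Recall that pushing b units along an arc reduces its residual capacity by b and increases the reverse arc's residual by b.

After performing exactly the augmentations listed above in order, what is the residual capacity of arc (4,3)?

Residual capacity of (4,3): 12

after path 1 (1→5→11→3→9→4→7→10, push 7): res(4,3)=23
after path 2 (1→5→6→10, push 9): res(4,3)=23
after path 3 (1→9→3→10, push 7): res(4,3)=23
after path 4 (1→13→2→10, push 6): res(4,3)=23
after path 5 (1→9→4→3→10, push 3): res(4,3)=20
after path 6 (1→9→4→3→5→6→10, push 2): res(4,3)=18
after path 7 (1→9→4→3→5→8→2→10, push 6): res(4,3)=12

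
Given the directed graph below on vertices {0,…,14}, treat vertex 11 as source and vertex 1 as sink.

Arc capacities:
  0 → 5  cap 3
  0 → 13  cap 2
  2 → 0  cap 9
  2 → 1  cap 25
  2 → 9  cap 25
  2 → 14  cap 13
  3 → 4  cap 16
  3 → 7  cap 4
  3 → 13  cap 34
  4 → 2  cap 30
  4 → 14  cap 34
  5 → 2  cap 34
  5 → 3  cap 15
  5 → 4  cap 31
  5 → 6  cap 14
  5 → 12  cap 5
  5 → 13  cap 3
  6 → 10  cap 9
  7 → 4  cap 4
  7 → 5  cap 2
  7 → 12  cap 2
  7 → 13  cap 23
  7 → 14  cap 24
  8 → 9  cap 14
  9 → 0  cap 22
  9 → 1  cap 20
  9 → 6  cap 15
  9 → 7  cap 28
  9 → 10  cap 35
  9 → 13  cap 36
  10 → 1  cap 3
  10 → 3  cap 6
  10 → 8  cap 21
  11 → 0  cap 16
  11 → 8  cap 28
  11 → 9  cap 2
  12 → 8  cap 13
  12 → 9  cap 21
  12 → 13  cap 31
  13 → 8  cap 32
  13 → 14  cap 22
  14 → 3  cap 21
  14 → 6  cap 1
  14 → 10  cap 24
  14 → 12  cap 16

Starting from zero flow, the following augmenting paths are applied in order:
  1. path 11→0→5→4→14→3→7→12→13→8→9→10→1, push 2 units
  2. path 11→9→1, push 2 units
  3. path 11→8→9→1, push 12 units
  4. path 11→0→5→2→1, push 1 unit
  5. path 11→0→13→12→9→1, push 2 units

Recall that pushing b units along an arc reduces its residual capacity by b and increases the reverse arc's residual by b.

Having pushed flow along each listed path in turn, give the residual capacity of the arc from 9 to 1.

after path 1 (11→0→5→4→14→3→7→12→13→8→9→10→1, push 2): res(9,1)=20
after path 2 (11→9→1, push 2): res(9,1)=18
after path 3 (11→8→9→1, push 12): res(9,1)=6
after path 4 (11→0→5→2→1, push 1): res(9,1)=6
after path 5 (11→0→13→12→9→1, push 2): res(9,1)=4

Residual capacity of (9,1): 4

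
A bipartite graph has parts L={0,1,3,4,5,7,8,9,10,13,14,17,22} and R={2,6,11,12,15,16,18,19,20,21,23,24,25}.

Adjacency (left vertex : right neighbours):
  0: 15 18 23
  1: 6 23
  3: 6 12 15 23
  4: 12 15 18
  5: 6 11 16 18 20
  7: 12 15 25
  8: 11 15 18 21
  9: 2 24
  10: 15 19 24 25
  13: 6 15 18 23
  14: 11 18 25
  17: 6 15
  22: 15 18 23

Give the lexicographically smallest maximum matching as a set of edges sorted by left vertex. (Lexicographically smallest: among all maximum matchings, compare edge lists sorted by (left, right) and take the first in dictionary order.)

Lex-smallest maximum matching: {(0,15), (1,6), (3,12), (4,18), (5,16), (7,25), (8,21), (9,2), (10,19), (13,23), (14,11)}

|M| = 11 (so the lex-smallest maximum matching has 11 edges)
process left vertices in ascending order; for each, take the smallest-labelled available neighbour that still permits 11 edges overall, or leave it unmatched if none does
lex-smallest matching: {0-15, 1-6, 3-12, 4-18, 5-16, 7-25, 8-21, 9-2, 10-19, 13-23, 14-11}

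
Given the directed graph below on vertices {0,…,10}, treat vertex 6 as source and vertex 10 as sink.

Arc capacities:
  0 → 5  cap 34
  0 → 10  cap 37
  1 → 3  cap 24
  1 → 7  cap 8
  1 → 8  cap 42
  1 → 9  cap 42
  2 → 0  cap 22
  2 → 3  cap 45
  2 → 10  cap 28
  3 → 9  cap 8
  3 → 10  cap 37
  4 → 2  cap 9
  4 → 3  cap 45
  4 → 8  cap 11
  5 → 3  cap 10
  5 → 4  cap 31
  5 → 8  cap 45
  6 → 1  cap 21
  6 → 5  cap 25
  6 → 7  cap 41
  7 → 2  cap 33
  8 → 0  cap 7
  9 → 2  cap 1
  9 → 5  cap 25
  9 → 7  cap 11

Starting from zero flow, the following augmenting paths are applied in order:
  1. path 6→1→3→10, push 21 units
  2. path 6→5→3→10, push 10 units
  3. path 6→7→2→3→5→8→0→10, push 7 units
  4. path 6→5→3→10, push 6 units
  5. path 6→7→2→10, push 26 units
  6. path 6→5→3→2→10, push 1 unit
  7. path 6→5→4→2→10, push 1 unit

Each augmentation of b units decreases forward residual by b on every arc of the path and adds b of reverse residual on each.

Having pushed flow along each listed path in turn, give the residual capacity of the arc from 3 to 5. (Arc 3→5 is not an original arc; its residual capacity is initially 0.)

after path 1 (6→1→3→10, push 21): res(3,5)=0
after path 2 (6→5→3→10, push 10): res(3,5)=10
after path 3 (6→7→2→3→5→8→0→10, push 7): res(3,5)=3
after path 4 (6→5→3→10, push 6): res(3,5)=9
after path 5 (6→7→2→10, push 26): res(3,5)=9
after path 6 (6→5→3→2→10, push 1): res(3,5)=10
after path 7 (6→5→4→2→10, push 1): res(3,5)=10

Residual capacity of (3,5): 10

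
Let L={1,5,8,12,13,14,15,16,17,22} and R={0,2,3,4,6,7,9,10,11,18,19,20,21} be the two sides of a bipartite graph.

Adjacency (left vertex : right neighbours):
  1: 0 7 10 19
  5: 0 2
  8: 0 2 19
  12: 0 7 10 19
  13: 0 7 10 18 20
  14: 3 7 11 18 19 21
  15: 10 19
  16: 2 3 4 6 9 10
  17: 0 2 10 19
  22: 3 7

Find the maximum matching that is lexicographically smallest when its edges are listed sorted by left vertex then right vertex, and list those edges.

|M| = 9 (so the lex-smallest maximum matching has 9 edges)
process left vertices in ascending order; for each, take the smallest-labelled available neighbour that still permits 9 edges overall, or leave it unmatched if none does
lex-smallest matching: {1-0, 5-2, 8-19, 12-7, 13-18, 14-11, 15-10, 16-4, 22-3}

Lex-smallest maximum matching: {(1,0), (5,2), (8,19), (12,7), (13,18), (14,11), (15,10), (16,4), (22,3)}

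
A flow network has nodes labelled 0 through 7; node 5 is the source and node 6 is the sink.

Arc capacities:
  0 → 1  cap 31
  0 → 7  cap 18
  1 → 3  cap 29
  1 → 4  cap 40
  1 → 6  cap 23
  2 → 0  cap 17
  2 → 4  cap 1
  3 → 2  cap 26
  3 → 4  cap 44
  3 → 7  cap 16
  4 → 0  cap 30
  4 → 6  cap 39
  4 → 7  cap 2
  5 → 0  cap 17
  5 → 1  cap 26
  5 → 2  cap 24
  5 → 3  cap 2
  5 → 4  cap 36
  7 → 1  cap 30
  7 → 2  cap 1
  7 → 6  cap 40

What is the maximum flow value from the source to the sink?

Maximum flow value: 98

augment #1: 5→1→6 bottleneck 23, total now 23
augment #2: 5→4→6 bottleneck 36, total now 59
augment #3: 5→0→7→6 bottleneck 17, total now 76
augment #4: 5→1→4→6 bottleneck 3, total now 79
augment #5: 5→3→7→6 bottleneck 2, total now 81
augment #6: 5→2→0→7→6 bottleneck 1, total now 82
augment #7: 5→2→4→7→6 bottleneck 1, total now 83
augment #8: 5→2→0→1→3→7→6 bottleneck 14, total now 97
augment #9: 5→2→0→1→4→7→6 bottleneck 1, total now 98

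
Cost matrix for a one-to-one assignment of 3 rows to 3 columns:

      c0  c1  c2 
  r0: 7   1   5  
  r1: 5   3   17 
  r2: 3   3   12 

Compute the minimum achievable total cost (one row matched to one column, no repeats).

optimal assignment: row0→col2 (cost 5), row1→col1 (cost 3), row2→col0 (cost 3)
total = 5 + 3 + 3 = 11

Minimum assignment cost: 11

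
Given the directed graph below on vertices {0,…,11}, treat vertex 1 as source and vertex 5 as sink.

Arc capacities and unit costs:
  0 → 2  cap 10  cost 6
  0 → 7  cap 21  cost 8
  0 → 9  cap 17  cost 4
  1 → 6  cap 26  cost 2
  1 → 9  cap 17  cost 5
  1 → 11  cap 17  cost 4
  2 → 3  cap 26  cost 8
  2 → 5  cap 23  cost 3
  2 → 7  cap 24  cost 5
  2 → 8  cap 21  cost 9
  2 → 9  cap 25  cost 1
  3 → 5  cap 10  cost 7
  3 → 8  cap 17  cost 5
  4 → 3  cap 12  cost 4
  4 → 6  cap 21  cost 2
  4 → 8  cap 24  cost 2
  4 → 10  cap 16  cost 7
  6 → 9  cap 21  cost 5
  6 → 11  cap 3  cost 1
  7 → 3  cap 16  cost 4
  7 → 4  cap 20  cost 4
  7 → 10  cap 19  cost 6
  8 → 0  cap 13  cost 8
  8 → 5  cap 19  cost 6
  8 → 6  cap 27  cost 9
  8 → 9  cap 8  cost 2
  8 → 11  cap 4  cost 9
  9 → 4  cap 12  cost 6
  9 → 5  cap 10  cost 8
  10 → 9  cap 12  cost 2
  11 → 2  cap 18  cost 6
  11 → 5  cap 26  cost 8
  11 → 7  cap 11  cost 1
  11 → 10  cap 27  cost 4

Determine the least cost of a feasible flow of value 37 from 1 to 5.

Minimum cost for 37 units: 500

shortest-cost path #1: 1→6→11→5 push 3 @ unit cost 11 (adds 33)
shortest-cost path #2: 1→11→5 push 17 @ unit cost 12 (adds 204)
shortest-cost path #3: 1→9→5 push 10 @ unit cost 13 (adds 130)
shortest-cost path #4: 1→9→4→8→5 push 7 @ unit cost 19 (adds 133)
total cost = 500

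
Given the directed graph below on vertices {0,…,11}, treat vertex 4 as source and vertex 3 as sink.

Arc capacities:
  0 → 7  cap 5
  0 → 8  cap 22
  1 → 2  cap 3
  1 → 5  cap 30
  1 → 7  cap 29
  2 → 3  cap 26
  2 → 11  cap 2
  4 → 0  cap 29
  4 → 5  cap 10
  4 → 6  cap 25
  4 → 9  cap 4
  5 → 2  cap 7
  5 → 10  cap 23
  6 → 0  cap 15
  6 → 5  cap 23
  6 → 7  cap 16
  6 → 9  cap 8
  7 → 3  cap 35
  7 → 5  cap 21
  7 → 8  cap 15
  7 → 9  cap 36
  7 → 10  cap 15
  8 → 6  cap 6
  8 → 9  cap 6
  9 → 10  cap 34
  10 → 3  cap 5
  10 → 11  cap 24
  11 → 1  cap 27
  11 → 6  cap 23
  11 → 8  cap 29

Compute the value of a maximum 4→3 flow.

Maximum flow value: 50

augment #1: 4→0→7→3 bottleneck 5, total now 5
augment #2: 4→5→2→3 bottleneck 7, total now 12
augment #3: 4→5→10→3 bottleneck 3, total now 15
augment #4: 4→6→7→3 bottleneck 16, total now 31
augment #5: 4→9→10→3 bottleneck 2, total now 33
augment #6: 4→9→10→11→1→2→3 bottleneck 2, total now 35
augment #7: 4→6→5→10→11→1→2→3 bottleneck 1, total now 36
augment #8: 4→6→5→10→11→1→7→3 bottleneck 8, total now 44
augment #9: 4→0→8→9→10→11→1→7→3 bottleneck 6, total now 50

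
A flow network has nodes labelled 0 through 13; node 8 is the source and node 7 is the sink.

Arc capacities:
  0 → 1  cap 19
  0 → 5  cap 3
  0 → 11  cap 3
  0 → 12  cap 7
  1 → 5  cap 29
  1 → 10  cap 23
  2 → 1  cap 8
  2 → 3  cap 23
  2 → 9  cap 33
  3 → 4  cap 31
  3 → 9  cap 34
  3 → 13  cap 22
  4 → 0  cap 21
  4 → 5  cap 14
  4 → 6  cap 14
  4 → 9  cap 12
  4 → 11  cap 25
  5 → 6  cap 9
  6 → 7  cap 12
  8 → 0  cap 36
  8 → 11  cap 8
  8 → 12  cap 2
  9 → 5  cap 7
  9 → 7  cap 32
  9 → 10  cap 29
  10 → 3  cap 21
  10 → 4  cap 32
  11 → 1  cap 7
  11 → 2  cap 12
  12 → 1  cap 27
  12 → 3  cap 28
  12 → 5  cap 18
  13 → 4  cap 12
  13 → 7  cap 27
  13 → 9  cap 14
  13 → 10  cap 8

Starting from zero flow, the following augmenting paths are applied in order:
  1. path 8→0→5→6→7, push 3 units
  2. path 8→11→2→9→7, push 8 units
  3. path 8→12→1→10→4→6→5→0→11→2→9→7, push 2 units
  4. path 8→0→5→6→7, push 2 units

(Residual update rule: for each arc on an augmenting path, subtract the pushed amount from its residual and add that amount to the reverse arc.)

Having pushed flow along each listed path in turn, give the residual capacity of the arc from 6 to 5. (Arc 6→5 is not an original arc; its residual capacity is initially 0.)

Residual capacity of (6,5): 3

after path 1 (8→0→5→6→7, push 3): res(6,5)=3
after path 2 (8→11→2→9→7, push 8): res(6,5)=3
after path 3 (8→12→1→10→4→6→5→0→11→2→9→7, push 2): res(6,5)=1
after path 4 (8→0→5→6→7, push 2): res(6,5)=3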